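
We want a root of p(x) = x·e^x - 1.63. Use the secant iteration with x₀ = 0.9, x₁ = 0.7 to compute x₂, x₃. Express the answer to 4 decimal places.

0.7548, 0.7616

p(0.9) = 0.583643, p(0.7) = -0.220373
x₂ = 0.700000 − (-0.220373)·(0.700000 − 0.900000) / (-0.220373 − 0.583643) = 0.700000 − (0.044075)/(-0.804016) = 0.754818
p(0.754818) = -0.024332
x₃ = 0.754818 − (-0.024332)·(0.754818 − 0.700000) / (-0.024332 − (-0.220373)) = 0.754818 − (-0.001334)/(0.196041) = 0.761622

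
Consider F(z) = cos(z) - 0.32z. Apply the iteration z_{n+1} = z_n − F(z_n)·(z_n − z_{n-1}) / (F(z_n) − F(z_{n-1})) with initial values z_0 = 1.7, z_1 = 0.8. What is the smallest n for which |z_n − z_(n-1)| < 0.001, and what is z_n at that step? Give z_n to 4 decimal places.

n = 5, z_n = 1.1827

F(1.7) = -0.672844, F(0.8) = 0.440707
z_2 = 0.800000 − 0.440707·(-0.900000)/(1.113551) = 1.156190;  |Δ| = 0.356190
F(1.156190) = 0.032849
z_3 = 1.156190 − 0.032849·(0.356190)/(-0.407858) = 1.184877;  |Δ| = 0.028687
F(1.184877) = -0.002750
z_4 = 1.184877 − (-0.002750)·(0.028687)/(-0.035599) = 1.182661;  |Δ| = 0.002216
F(1.182661) = 0.000011
z_5 = 1.182661 − 0.000011·(-0.002216)/(0.002762) = 1.182670;  |Δ| = 0.000009
|z_5 − z_4| = 0.000009 < 0.001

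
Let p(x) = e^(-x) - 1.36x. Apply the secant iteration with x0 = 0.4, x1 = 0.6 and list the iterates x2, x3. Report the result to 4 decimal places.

0.4642, 0.4628

p(0.4) = 0.126320, p(0.6) = -0.267188
x2 = 0.600000 − (-0.267188)·(0.600000 − 0.400000) / (-0.267188 − 0.126320) = 0.600000 − (-0.053438)/(-0.393508) = 0.464202
p(0.464202) = -0.002678
x3 = 0.464202 − (-0.002678)·(0.464202 − 0.600000) / (-0.002678 − (-0.267188)) = 0.464202 − (0.000364)/(0.264510) = 0.462827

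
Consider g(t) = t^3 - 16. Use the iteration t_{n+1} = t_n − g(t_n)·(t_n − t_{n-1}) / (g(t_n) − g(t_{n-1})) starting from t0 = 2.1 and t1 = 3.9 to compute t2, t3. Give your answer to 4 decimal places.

g(2.1) = -6.739000, g(3.9) = 43.319000
t2 = 3.900000 − 43.319000·(3.900000 − 2.100000) / (43.319000 − (-6.739000)) = 3.900000 − (77.974200)/(50.058000) = 2.342323
g(2.342323) = -3.148900
t3 = 2.342323 − (-3.148900)·(2.342323 − 3.900000) / (-3.148900 − 43.319000) = 2.342323 − (4.904970)/(-46.467900) = 2.447879

2.3423, 2.4479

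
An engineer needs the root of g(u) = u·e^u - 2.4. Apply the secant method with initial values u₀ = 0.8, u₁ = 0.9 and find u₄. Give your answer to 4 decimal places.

0.9387

g(0.8) = -0.619567, g(0.9) = -0.186357
u₂ = 0.900000 − (-0.186357)·(0.900000 − 0.800000) / (-0.186357 − (-0.619567)) = 0.900000 − (-0.018636)/(0.433210) = 0.943018
g(0.943018) = 0.021404
u₃ = 0.943018 − 0.021404·(0.943018 − 0.900000) / (0.021404 − (-0.186357)) = 0.943018 − (0.000921)/(0.207761) = 0.938586
g(0.938586) = -0.000633
u₄ = 0.938586 − (-0.000633)·(0.938586 − 0.943018) / (-0.000633 − 0.021404) = 0.938586 − (0.000003)/(-0.022037) = 0.938713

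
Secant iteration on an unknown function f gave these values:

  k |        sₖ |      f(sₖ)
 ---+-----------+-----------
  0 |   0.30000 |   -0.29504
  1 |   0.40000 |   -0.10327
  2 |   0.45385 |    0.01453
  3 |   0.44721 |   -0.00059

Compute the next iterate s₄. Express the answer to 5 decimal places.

s₄ = 0.44721 − (-0.00059)·(0.44721 − 0.45385) / (-0.00059 − 0.01453)
   = 0.44721 − (0.0000039)/(-0.0151200) = 0.4474691

0.44747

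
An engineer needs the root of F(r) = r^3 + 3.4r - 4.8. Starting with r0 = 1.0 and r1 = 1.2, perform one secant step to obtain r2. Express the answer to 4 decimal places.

F(1.0) = -0.400000, F(1.2) = 1.008000
r2 = 1.200000 − 1.008000·(1.200000 − 1.000000) / (1.008000 − (-0.400000)) = 1.200000 − (0.201600)/(1.408000) = 1.056818

1.0568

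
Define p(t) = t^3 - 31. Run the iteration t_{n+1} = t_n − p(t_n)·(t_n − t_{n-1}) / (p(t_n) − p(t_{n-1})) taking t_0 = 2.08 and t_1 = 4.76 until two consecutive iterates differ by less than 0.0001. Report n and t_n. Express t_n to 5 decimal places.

p(2.08) = -22.0010880, p(4.76) = 76.8501760
t_2 = 4.7600000 − 76.8501760·(2.6800000)/(98.8512640) = 2.6764812;  |Δ| = 2.0835188
p(2.6764812) = -11.8268898
t_3 = 2.6764812 − (-11.8268898)·(-2.0835188)/(-88.6770658) = 2.9543608;  |Δ| = 0.2778796
p(2.9543608) = -5.2136082
t_4 = 2.9543608 − (-5.2136082)·(0.2778796)/(6.6132816) = 3.1734283;  |Δ| = 0.2190675
p(3.1734283) = 0.9584768
t_5 = 3.1734283 − 0.9584768·(0.2190675)/(6.1720850) = 3.1394088;  |Δ| = 0.0340195
p(3.1394088) = -0.0583392
t_6 = 3.1394088 − (-0.0583392)·(-0.0340195)/(-1.0168161) = 3.1413607;  |Δ| = 0.0019518
p(3.1413607) = -0.0005917
t_7 = 3.1413607 − (-0.0005917)·(0.0019518)/(0.0577475) = 3.1413807;  |Δ| = 0.0000200
|t_7 − t_6| = 0.0000200 < 0.0001

n = 7, t_n = 3.14138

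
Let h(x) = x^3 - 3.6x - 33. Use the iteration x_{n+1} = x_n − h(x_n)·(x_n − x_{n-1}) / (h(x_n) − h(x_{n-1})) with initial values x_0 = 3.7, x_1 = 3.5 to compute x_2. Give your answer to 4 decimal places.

h(3.7) = 4.333000, h(3.5) = -2.725000
x_2 = 3.500000 − (-2.725000)·(3.500000 − 3.700000) / (-2.725000 − 4.333000) = 3.500000 − (0.545000)/(-7.058000) = 3.577217

3.5772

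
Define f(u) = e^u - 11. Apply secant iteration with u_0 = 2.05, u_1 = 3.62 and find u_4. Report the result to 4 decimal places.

2.4060

f(2.05) = -3.232099, f(3.62) = 26.337568
u_2 = 3.620000 − 26.337568·(3.620000 − 2.050000) / (26.337568 − (-3.232099)) = 3.620000 − (41.349981)/(29.569667) = 2.221608
f(2.221608) = -1.777851
u_3 = 2.221608 − (-1.777851)·(2.221608 − 3.620000) / (-1.777851 − 26.337568) = 2.221608 − (2.486132)/(-28.115418) = 2.310034
f(2.310034) = -0.925232
u_4 = 2.310034 − (-0.925232)·(2.310034 − 2.221608) / (-0.925232 − (-1.777851)) = 2.310034 − (-0.081815)/(0.852618) = 2.405991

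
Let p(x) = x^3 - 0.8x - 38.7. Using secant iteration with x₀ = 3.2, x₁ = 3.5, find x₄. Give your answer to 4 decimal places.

p(3.2) = -8.492000, p(3.5) = 1.375000
x₂ = 3.500000 − 1.375000·(3.500000 − 3.200000) / (1.375000 − (-8.492000)) = 3.500000 − (0.412500)/(9.867000) = 3.458194
p(3.458194) = -0.109648
x₃ = 3.458194 − (-0.109648)·(3.458194 − 3.500000) / (-0.109648 − 1.375000) = 3.458194 − (0.004584)/(-1.484648) = 3.461282
p(3.461282) = -0.001246
x₄ = 3.461282 − (-0.001246)·(3.461282 − 3.458194) / (-0.001246 − (-0.109648)) = 3.461282 − (-0.000004)/(0.108403) = 3.461317

3.4613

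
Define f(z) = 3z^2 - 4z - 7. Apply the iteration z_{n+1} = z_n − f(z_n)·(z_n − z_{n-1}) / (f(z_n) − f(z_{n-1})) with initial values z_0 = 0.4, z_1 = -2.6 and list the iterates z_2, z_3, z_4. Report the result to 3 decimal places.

f(0.4) = -8.12000, f(-2.6) = 23.68000
z_2 = -2.60000 − 23.68000·(-2.60000 − 0.40000) / (23.68000 − (-8.12000)) = -2.60000 − (-71.04000)/(31.80000) = -0.36604
f(-0.36604) = -5.13390
z_3 = -0.36604 − (-5.13390)·(-0.36604 − (-2.60000)) / (-5.13390 − 23.68000) = -0.36604 − (-11.46893)/(-28.81390) = -0.76407
f(-0.76407) = -2.19229
z_4 = -0.76407 − (-2.19229)·(-0.76407 − (-0.36604)) / (-2.19229 − (-5.13390)) = -0.76407 − (0.87261)/(2.94161) = -1.06072

-0.366, -0.764, -1.061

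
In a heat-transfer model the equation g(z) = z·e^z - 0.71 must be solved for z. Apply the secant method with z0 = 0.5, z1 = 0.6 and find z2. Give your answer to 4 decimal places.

g(0.5) = 0.114361, g(0.6) = 0.383271
z2 = 0.600000 − 0.383271·(0.600000 − 0.500000) / (0.383271 − 0.114361) = 0.600000 − (0.038327)/(0.268911) = 0.457473

0.4575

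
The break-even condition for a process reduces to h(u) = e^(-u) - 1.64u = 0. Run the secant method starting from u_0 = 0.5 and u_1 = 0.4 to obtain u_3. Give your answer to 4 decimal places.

h(0.5) = -0.213469, h(0.4) = 0.014320
u_2 = 0.400000 − 0.014320·(0.400000 − 0.500000) / (0.014320 − (-0.213469)) = 0.400000 − (-0.001432)/(0.227789) = 0.406287
h(0.406287) = -0.000191
u_3 = 0.406287 − (-0.000191)·(0.406287 − 0.400000) / (-0.000191 − 0.014320) = 0.406287 − (-0.000001)/(-0.014511) = 0.406204

0.4062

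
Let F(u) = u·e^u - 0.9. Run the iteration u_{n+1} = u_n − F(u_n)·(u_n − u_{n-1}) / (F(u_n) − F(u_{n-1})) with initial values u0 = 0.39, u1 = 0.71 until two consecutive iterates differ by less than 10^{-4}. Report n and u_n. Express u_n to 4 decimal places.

n = 5, u_n = 0.5298

F(0.39) = -0.323977, F(0.71) = 0.544134
u2 = 0.710000 − 0.544134·(0.320000)/(0.868111) = 0.509423;  |Δ| = 0.200577
F(0.509423) = -0.052151
u3 = 0.509423 − (-0.052151)·(-0.200577)/(-0.596285) = 0.526966;  |Δ| = 0.017542
F(0.526966) = -0.007433
u4 = 0.526966 − (-0.007433)·(0.017542)/(0.044717) = 0.529882;  |Δ| = 0.002916
F(0.529882) = 0.000127
u5 = 0.529882 − 0.000127·(0.002916)/(0.007560) = 0.529833;  |Δ| = 0.000049
|u5 − u4| = 0.000049 < 10^{-4}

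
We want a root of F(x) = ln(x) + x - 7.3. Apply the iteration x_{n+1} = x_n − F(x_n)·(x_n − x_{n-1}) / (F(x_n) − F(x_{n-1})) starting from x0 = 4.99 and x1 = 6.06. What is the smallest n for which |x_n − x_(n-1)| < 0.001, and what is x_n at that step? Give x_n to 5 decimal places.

n = 4, x_n = 5.58069

F(4.99) = -0.7025641, F(6.06) = 0.5617098
x2 = 6.0600000 − 0.5617098·(1.0700000)/(1.2642739) = 5.5846050;  |Δ| = 0.4753950
F(5.5846050) = 0.0046187
x3 = 5.5846050 − 0.0046187·(-0.4753950)/(-0.5570911) = 5.5806636;  |Δ| = 0.0039414
F(5.5806636) = -0.0000287
x4 = 5.5806636 − (-0.0000287)·(-0.0039414)/(-0.0046474) = 5.5806879;  |Δ| = 0.0000243
|x4 − x3| = 0.0000243 < 0.001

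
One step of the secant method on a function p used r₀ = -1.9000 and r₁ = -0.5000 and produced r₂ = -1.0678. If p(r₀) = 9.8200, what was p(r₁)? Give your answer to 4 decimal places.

The secant line through (-1.9000, 9.8200) and (-0.5000, p(r₁)) crosses zero at r₂ = -1.0678.
So (-1.9000, 9.8200), (-0.5000, p(r₁)), (-1.0678, 0) are collinear:
p(r₁) = 9.8200 · (-0.5000 − (-1.0678)) / (-1.9000 − (-1.0678)) = 9.8200 · (0.567800)/(-0.832200) = -6.700067

-6.7001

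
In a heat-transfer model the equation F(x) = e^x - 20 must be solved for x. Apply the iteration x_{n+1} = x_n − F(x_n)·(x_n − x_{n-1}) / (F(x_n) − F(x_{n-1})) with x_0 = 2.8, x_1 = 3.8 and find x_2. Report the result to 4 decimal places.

F(2.8) = -3.555353, F(3.8) = 24.701184
x_2 = 3.800000 − 24.701184·(3.800000 − 2.800000) / (24.701184 − (-3.555353)) = 3.800000 − (24.701184)/(28.256538) = 2.925824

2.9258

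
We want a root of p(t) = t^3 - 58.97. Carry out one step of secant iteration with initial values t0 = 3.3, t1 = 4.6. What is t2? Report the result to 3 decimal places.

3.788

p(3.3) = -23.03300, p(4.6) = 38.36600
t2 = 4.60000 − 38.36600·(4.60000 − 3.30000) / (38.36600 − (-23.03300)) = 4.60000 − (49.87580)/(61.39900) = 3.78768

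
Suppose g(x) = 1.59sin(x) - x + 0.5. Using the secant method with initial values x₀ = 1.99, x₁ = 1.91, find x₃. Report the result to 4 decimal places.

g(1.99) = -0.037673, g(1.91) = 0.089402
x₂ = 1.910000 − 0.089402·(1.910000 − 1.990000) / (0.089402 − (-0.037673)) = 1.910000 − (-0.007152)/(0.127074) = 1.966283
g(1.966283) = 0.000984
x₃ = 1.966283 − 0.000984·(1.966283 − 1.910000) / (0.000984 − 0.089402) = 1.966283 − (0.000055)/(-0.088418) = 1.966909

1.9669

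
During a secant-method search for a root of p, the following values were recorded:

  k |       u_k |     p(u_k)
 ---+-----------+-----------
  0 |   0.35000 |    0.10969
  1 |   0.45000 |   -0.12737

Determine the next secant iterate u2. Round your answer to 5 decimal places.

0.39627

u2 = 0.45000 − (-0.12737)·(0.45000 − 0.35000) / (-0.12737 − 0.10969)
   = 0.45000 − (-0.0127370)/(-0.2370600) = 0.3962710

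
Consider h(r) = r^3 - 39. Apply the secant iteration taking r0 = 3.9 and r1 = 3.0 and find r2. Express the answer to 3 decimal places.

h(3.9) = 20.31900, h(3.0) = -12.00000
r2 = 3.00000 − (-12.00000)·(3.00000 − 3.90000) / (-12.00000 − 20.31900) = 3.00000 − (10.80000)/(-32.31900) = 3.33417

3.334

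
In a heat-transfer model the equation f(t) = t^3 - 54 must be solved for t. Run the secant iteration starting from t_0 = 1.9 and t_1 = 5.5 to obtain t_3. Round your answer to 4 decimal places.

f(1.9) = -47.141000, f(5.5) = 112.375000
t_2 = 5.500000 − 112.375000·(5.500000 − 1.900000) / (112.375000 − (-47.141000)) = 5.500000 − (404.550000)/(159.516000) = 2.963891
f(2.963891) = -27.963261
t_3 = 2.963891 − (-27.963261)·(2.963891 − 5.500000) / (-27.963261 − 112.375000) = 2.963891 − (70.917885)/(-140.338261) = 3.469226

3.4692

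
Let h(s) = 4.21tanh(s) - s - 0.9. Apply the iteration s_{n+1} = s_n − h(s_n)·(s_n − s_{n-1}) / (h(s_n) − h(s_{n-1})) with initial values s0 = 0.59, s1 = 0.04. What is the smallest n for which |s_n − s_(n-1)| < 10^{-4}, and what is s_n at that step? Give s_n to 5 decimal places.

n = 5, s_n = 0.29077

h(0.59) = 0.7408605, h(0.04) = -0.7716898
s2 = 0.0400000 − (-0.7716898)·(-0.5500000)/(-1.5125503) = 0.3206051;  |Δ| = 0.2806051
h(0.3206051) = 0.0847221
s3 = 0.3206051 − 0.0847221·(0.2806051)/(0.8564119) = 0.2928457;  |Δ| = 0.0277594
h(0.2928457) = 0.0059599
s4 = 0.2928457 − 0.0059599·(-0.0277594)/(-0.0787622) = 0.2907452;  |Δ| = 0.0021005
h(0.2907452) = -0.0000706
s5 = 0.2907452 − (-0.0000706)·(-0.0021005)/(-0.0060305) = 0.2907698;  |Δ| = 0.0000246
|s5 − s4| = 0.0000246 < 10^{-4}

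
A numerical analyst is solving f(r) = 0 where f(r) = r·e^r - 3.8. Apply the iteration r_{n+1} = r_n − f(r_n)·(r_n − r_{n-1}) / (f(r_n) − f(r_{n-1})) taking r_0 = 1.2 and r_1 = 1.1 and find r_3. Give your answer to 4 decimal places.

1.1744

f(1.2) = 0.184140, f(1.1) = -0.495417
r_2 = 1.100000 − (-0.495417)·(1.100000 − 1.200000) / (-0.495417 − 0.184140) = 1.100000 − (0.049542)/(-0.679558) = 1.172903
f(1.172903) = -0.009929
r_3 = 1.172903 − (-0.009929)·(1.172903 − 1.100000) / (-0.009929 − (-0.495417)) = 1.172903 − (-0.000724)/(0.485488) = 1.174394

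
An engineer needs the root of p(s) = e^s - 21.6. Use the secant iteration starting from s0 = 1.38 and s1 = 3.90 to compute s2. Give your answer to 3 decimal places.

p(1.38) = -17.62510, p(3.90) = 27.80245
s2 = 3.90000 − 27.80245·(3.90000 − 1.38000) / (27.80245 − (-17.62510)) = 3.90000 − (70.06217)/(45.42755) = 2.35772

2.358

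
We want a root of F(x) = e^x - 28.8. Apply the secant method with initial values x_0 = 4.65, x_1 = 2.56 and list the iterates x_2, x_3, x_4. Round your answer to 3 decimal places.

2.922, 3.578, 3.311

F(4.65) = 75.78499, F(2.56) = -15.86418
x_2 = 2.56000 − (-15.86418)·(2.56000 − 4.65000) / (-15.86418 − 75.78499) = 2.56000 − (33.15614)/(-91.64917) = 2.92177
F(2.92177) = -10.22582
x_3 = 2.92177 − (-10.22582)·(2.92177 − 2.56000) / (-10.22582 − (-15.86418)) = 2.92177 − (-3.69942)/(5.63836) = 3.57789
F(3.57789) = 6.99787
x_4 = 3.57789 − 6.99787·(3.57789 − 2.92177) / (6.99787 − (-10.22582)) = 3.57789 − (4.59142)/(17.22369) = 3.31131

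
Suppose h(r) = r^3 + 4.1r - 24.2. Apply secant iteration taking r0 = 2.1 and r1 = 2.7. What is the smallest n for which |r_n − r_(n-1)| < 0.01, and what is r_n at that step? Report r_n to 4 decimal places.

n = 4, r_n = 2.4249

h(2.1) = -6.329000, h(2.7) = 6.553000
r2 = 2.700000 − 6.553000·(0.600000)/(12.882000) = 2.394783;  |Δ| = 0.305217
h(2.394783) = -0.647335
r3 = 2.394783 − (-0.647335)·(-0.305217)/(-7.200335) = 2.422223;  |Δ| = 0.027440
h(2.422223) = -0.057296
r4 = 2.422223 − (-0.057296)·(0.027440)/(0.590039) = 2.424888;  |Δ| = 0.002665
|r4 − r3| = 0.002665 < 0.01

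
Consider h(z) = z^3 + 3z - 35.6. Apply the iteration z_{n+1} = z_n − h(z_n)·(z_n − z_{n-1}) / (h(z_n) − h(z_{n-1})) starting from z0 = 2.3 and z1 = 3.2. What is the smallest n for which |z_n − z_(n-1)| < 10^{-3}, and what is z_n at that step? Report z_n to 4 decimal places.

h(2.3) = -16.533000, h(3.2) = 6.768000
z2 = 3.200000 − 6.768000·(0.900000)/(23.301000) = 2.938586;  |Δ| = 0.261414
h(2.938586) = -1.408697
z3 = 2.938586 − (-1.408697)·(-0.261414)/(-8.176697) = 2.983623;  |Δ| = 0.045037
h(2.983623) = -0.088895
z4 = 2.983623 − (-0.088895)·(0.045037)/(1.319802) = 2.986657;  |Δ| = 0.003033
h(2.986657) = 0.001299
z5 = 2.986657 − 0.001299·(0.003033)/(0.090194) = 2.986613;  |Δ| = 0.000044
|z5 − z4| = 0.000044 < 10^{-3}

n = 5, z_n = 2.9866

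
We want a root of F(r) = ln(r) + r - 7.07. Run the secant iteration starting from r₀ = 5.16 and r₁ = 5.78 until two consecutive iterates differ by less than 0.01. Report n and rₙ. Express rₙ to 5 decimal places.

n = 3, rₙ = 5.38616

F(5.16) = -0.2690634, F(5.78) = 0.4644037
r₂ = 5.7800000 − 0.4644037·(0.6200000)/(0.7334671) = 5.3874394;  |Δ| = 0.3925606
F(5.3874394) = 0.0015096
r₃ = 5.3874394 − 0.0015096·(-0.3925606)/(-0.4628941) = 5.3861592;  |Δ| = 0.0012802
|r₃ − r₂| = 0.0012802 < 0.01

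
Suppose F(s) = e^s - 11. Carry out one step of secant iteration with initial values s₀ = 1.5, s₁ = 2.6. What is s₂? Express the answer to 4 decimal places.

F(1.5) = -6.518311, F(2.6) = 2.463738
s₂ = 2.600000 − 2.463738·(2.600000 − 1.500000) / (2.463738 − (-6.518311)) = 2.600000 − (2.710112)/(8.982049) = 2.298275

2.2983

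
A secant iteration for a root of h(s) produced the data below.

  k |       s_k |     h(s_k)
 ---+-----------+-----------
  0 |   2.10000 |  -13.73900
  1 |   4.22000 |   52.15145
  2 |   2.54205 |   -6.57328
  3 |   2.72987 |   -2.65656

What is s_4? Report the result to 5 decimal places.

s_4 = 2.72987 − (-2.65656)·(2.72987 − 2.54205) / (-2.65656 − (-6.57328))
   = 2.72987 − (-0.4989551)/(3.9167200) = 2.8572611

2.85726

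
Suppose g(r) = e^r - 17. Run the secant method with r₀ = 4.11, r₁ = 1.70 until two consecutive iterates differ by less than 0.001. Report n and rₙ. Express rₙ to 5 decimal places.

n = 8, rₙ = 2.83321

g(4.11) = 43.9467176, g(1.70) = -11.5260526
r₂ = 1.7000000 − (-11.5260526)·(-2.4100000)/(-55.4727702) = 2.2007463;  |Δ| = 0.5007463
g(2.2007463) = -7.9682482
r₃ = 2.2007463 − (-7.9682482)·(0.5007463)/(3.5578044) = 3.3222445;  |Δ| = 1.1214982
g(3.3222445) = 10.7225048
r₄ = 3.3222445 − 10.7225048·(1.1214982)/(18.6907530) = 2.6788638;  |Δ| = 0.6433807
g(2.6788638) = -2.4314684
r₅ = 2.6788638 − (-2.4314684)·(-0.6433807)/(-13.1539732) = 2.7977906;  |Δ| = 0.1189268
g(2.7977906) = -0.5916455
r₆ = 2.7977906 − (-0.5916455)·(0.1189268)/(1.8398229) = 2.8360348;  |Δ| = 0.0382442
g(2.8360348) = 0.0480324
r₇ = 2.8360348 − 0.0480324·(0.0382442)/(0.6396779) = 2.8331631;  |Δ| = 0.0028717
g(2.8331631) = -0.0008541
r₈ = 2.8331631 − (-0.0008541)·(-0.0028717)/(-0.0488865) = 2.8332133;  |Δ| = 0.0000502
|r₈ − r₇| = 0.0000502 < 0.001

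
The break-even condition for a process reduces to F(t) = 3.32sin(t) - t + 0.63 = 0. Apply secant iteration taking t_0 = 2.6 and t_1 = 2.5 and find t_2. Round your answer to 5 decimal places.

2.53114

F(2.6) = -0.2585354, F(2.5) = 0.1169275
t_2 = 2.5000000 − 0.1169275·(2.5000000 − 2.6000000) / (0.1169275 − (-0.2585354)) = 2.5000000 − (-0.0116928)/(0.3754630) = 2.5311422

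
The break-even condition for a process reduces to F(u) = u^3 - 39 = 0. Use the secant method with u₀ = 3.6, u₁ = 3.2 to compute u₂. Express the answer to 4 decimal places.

3.3795

F(3.6) = 7.656000, F(3.2) = -6.232000
u₂ = 3.200000 − (-6.232000)·(3.200000 − 3.600000) / (-6.232000 − 7.656000) = 3.200000 − (2.492800)/(-13.888000) = 3.379493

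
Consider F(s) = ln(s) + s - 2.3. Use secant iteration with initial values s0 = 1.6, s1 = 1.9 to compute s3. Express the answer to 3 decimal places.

1.744

F(1.6) = -0.23000, F(1.9) = 0.24185
s2 = 1.90000 − 0.24185·(1.90000 − 1.60000) / (0.24185 − (-0.23000)) = 1.90000 − (0.07256)/(0.47185) = 1.74623
F(1.74623) = 0.00369
s3 = 1.74623 − 0.00369·(1.74623 − 1.90000) / (0.00369 − 0.24185) = 1.74623 − (-0.00057)/(-0.23816) = 1.74385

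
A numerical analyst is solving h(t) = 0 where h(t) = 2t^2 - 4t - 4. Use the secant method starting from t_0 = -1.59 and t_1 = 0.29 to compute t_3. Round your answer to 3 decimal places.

-0.857

h(-1.59) = 7.41620, h(0.29) = -4.99180
t_2 = 0.29000 − (-4.99180)·(0.29000 − (-1.59000)) / (-4.99180 − 7.41620) = 0.29000 − (-9.38458)/(-12.40800) = -0.46633
h(-0.46633) = -1.69973
t_3 = -0.46633 − (-1.69973)·(-0.46633 − 0.29000) / (-1.69973 − (-4.99180)) = -0.46633 − (1.28556)/(3.29207) = -0.85684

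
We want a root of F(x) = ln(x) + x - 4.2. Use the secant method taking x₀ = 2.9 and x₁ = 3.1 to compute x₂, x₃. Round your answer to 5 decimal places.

3.07645, 3.07628

F(2.9) = -0.2352893, F(3.1) = 0.0314021
x₂ = 3.1000000 − 0.0314021·(3.1000000 − 2.9000000) / (0.0314021 − (-0.2352893)) = 3.1000000 − (0.0062804)/(0.2666914) = 3.0764506
F(3.0764506) = 0.0002271
x₃ = 3.0764506 − 0.0002271·(3.0764506 − 3.1000000) / (0.0002271 − 0.0314021) = 3.0764506 − (-0.0000053)/(-0.0311750) = 3.0762790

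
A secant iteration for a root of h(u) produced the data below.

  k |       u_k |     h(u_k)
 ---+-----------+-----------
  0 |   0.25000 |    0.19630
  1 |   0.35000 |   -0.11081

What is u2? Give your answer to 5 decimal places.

u2 = 0.35000 − (-0.11081)·(0.35000 − 0.25000) / (-0.11081 − 0.19630)
   = 0.35000 − (-0.0110810)/(-0.3071100) = 0.3139185

0.31392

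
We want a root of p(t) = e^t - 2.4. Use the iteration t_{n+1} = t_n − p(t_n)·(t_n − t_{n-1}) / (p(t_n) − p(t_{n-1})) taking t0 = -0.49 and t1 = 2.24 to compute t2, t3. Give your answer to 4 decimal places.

p(-0.49) = -1.787374, p(2.24) = 6.993331
t2 = 2.240000 − 6.993331·(2.240000 − (-0.490000)) / (6.993331 − (-1.787374)) = 2.240000 − (19.091794)/(8.780705) = 0.065711
p(0.065711) = -1.332082
t3 = 0.065711 − (-1.332082)·(0.065711 − 2.240000) / (-1.332082 − 6.993331) = 0.065711 − (2.896333)/(-8.325414) = 0.413601

0.0657, 0.4136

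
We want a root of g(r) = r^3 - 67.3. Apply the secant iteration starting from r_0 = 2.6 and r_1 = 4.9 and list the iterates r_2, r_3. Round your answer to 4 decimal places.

g(2.6) = -49.724000, g(4.9) = 50.349000
r_2 = 4.900000 − 50.349000·(4.900000 − 2.600000) / (50.349000 − (-49.724000)) = 4.900000 − (115.802700)/(100.073000) = 3.742818
g(3.742818) = -14.868047
r_3 = 3.742818 − (-14.868047)·(3.742818 − 4.900000) / (-14.868047 − 50.349000) = 3.742818 − (17.205040)/(-65.217047) = 4.006630

3.7428, 4.0066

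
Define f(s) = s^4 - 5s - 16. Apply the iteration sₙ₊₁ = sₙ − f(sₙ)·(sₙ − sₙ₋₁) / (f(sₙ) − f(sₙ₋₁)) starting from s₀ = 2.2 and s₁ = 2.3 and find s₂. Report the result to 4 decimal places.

2.2881

f(2.2) = -3.574400, f(2.3) = 0.484100
s₂ = 2.300000 − 0.484100·(2.300000 − 2.200000) / (0.484100 − (-3.574400)) = 2.300000 − (0.048410)/(4.058500) = 2.288072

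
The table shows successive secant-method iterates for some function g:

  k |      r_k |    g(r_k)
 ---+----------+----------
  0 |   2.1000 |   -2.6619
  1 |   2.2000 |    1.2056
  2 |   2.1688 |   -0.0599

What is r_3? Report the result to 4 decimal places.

2.1703

r_3 = 2.1688 − (-0.0599)·(2.1688 − 2.2000) / (-0.0599 − 1.2056)
   = 2.1688 − (0.001869)/(-1.265500) = 2.170277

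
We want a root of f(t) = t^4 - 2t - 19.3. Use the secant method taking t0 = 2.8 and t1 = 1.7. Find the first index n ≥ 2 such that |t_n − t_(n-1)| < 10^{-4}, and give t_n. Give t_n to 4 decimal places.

n = 7, t_n = 2.2067

f(2.8) = 36.565600, f(1.7) = -14.347900
t2 = 1.700000 − (-14.347900)·(-1.100000)/(-50.913500) = 2.009990;  |Δ| = 0.309990
f(2.009990) = -6.997888
t3 = 2.009990 − (-6.997888)·(0.309990)/(7.350012) = 2.305130;  |Δ| = 0.295139
f(2.305130) = 4.324324
t4 = 2.305130 − 4.324324·(0.295139)/(11.322212) = 2.192406;  |Δ| = 0.112723
f(2.192406) = -0.580976
t5 = 2.192406 − (-0.580976)·(-0.112723)/(-4.905300) = 2.205757;  |Δ| = 0.013351
f(2.205757) = -0.039748
t6 = 2.205757 − (-0.039748)·(0.013351)/(0.541228) = 2.206737;  |Δ| = 0.000980
f(2.206737) = 0.000409
t7 = 2.206737 − 0.000409·(0.000980)/(0.040157) = 2.206728;  |Δ| = 0.000010
|t7 − t6| = 0.000010 < 10^{-4}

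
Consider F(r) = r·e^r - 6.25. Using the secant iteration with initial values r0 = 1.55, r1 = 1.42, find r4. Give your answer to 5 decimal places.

F(1.55) = 1.0527788, F(1.42) = -0.3752890
r2 = 1.4200000 − (-0.3752890)·(1.4200000 − 1.5500000) / (-0.3752890 − 1.0527788) = 1.4200000 − (0.0487876)/(-1.4280678) = 1.4541633
F(1.4541633) = -0.0248717
r3 = 1.4541633 − (-0.0248717)·(1.4541633 − 1.4200000) / (-0.0248717 − (-0.3752890)) = 1.4541633 − (-0.0008497)/(0.3504173) = 1.4565882
F(1.4565882) = 0.0006471
r4 = 1.4565882 − 0.0006471·(1.4565882 − 1.4541633) / (0.0006471 − (-0.0248717)) = 1.4565882 − (0.0000016)/(0.0255188) = 1.4565267

1.45653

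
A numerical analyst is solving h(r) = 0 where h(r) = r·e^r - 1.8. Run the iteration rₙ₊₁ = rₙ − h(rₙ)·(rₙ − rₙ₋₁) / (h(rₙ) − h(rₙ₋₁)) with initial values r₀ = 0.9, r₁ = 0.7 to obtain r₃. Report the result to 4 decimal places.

0.8055

h(0.9) = 0.413643, h(0.7) = -0.390373
r₂ = 0.700000 − (-0.390373)·(0.700000 − 0.900000) / (-0.390373 − 0.413643) = 0.700000 − (0.078075)/(-0.804016) = 0.797106
h(0.797106) = -0.031135
r₃ = 0.797106 − (-0.031135)·(0.797106 − 0.700000) / (-0.031135 − (-0.390373)) = 0.797106 − (-0.003023)/(0.359238) = 0.805522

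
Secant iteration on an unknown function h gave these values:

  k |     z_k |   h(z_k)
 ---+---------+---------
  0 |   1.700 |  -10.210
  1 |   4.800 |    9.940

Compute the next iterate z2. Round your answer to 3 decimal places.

3.271

z2 = 4.800 − 9.940·(4.800 − 1.700) / (9.940 − (-10.210))
   = 4.800 − (30.81400)/(20.15000) = 3.27077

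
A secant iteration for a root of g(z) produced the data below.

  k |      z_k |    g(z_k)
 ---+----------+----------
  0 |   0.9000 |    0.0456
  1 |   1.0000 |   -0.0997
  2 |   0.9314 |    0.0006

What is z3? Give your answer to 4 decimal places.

z3 = 0.9314 − 0.0006·(0.9314 − 1.0000) / (0.0006 − (-0.0997))
   = 0.9314 − (-0.000041)/(0.100300) = 0.931810

0.9318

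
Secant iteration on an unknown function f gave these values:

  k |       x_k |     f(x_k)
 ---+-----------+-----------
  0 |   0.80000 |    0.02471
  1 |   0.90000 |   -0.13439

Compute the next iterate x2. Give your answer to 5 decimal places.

0.81553

x2 = 0.90000 − (-0.13439)·(0.90000 − 0.80000) / (-0.13439 − 0.02471)
   = 0.90000 − (-0.0134390)/(-0.1591000) = 0.8155311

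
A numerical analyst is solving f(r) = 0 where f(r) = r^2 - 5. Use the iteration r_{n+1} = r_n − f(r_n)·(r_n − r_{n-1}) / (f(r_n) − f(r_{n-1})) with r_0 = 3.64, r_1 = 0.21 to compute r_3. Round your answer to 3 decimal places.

f(3.64) = 8.24960, f(0.21) = -4.95590
r_2 = 0.21000 − (-4.95590)·(0.21000 − 3.64000) / (-4.95590 − 8.24960) = 0.21000 − (16.99874)/(-13.20550) = 1.49725
f(1.49725) = -2.75825
r_3 = 1.49725 − (-2.75825)·(1.49725 − 0.21000) / (-2.75825 − (-4.95590)) = 1.49725 − (-3.55055)/(2.19765) = 3.11286

3.113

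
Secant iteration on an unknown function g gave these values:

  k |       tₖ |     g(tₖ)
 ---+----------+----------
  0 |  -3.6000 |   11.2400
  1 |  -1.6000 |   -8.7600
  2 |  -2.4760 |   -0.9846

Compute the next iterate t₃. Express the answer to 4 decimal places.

-2.5869

t₃ = -2.4760 − (-0.9846)·(-2.4760 − (-1.6000)) / (-0.9846 − (-8.7600))
   = -2.4760 − (0.862510)/(7.775400) = -2.586928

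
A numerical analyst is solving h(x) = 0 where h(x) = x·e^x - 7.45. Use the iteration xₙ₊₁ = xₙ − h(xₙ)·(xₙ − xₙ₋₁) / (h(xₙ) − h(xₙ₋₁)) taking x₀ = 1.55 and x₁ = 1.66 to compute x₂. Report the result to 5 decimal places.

1.56134

h(1.55) = -0.1472212, h(1.66) = 1.2804560
x₂ = 1.6600000 − 1.2804560·(1.6600000 − 1.5500000) / (1.2804560 − (-0.1472212)) = 1.6600000 − (0.1408502)/(1.4276772) = 1.5613431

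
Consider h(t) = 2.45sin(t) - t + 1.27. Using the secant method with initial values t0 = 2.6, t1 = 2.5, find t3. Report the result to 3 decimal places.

h(2.6) = -0.06702, h(2.5) = 0.23626
t2 = 2.50000 − 0.23626·(2.50000 − 2.60000) / (0.23626 − (-0.06702)) = 2.50000 − (-0.02363)/(0.30328) = 2.57790
h(2.57790) = 0.00116
t3 = 2.57790 − 0.00116·(2.57790 − 2.50000) / (0.00116 − 0.23626) = 2.57790 − (0.00009)/(-0.23510) = 2.57829

2.578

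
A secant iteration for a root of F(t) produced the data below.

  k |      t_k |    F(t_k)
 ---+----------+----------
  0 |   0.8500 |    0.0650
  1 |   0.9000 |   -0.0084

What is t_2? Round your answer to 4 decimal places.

0.8943

t_2 = 0.9000 − (-0.0084)·(0.9000 − 0.8500) / (-0.0084 − 0.0650)
   = 0.9000 − (-0.000420)/(-0.073400) = 0.894278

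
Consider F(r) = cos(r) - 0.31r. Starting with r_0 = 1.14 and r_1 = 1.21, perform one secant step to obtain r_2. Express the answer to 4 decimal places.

F(1.14) = 0.064195, F(1.21) = -0.022081
r_2 = 1.210000 − (-0.022081)·(1.210000 − 1.140000) / (-0.022081 − 0.064195) = 1.210000 − (-0.001546)/(-0.086275) = 1.192085

1.1921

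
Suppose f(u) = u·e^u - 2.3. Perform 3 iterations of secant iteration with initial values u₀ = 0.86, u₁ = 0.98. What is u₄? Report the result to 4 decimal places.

f(0.86) = -0.267682, f(0.98) = 0.311167
u₂ = 0.980000 − 0.311167·(0.980000 − 0.860000) / (0.311167 − (-0.267682)) = 0.980000 − (0.037340)/(0.578849) = 0.915493
f(0.915493) = -0.013095
u₃ = 0.915493 − (-0.013095)·(0.915493 − 0.980000) / (-0.013095 − 0.311167) = 0.915493 − (0.000845)/(-0.324262) = 0.918098
f(0.918098) = -0.000605
u₄ = 0.918098 − (-0.000605)·(0.918098 − 0.915493) / (-0.000605 − (-0.013095)) = 0.918098 − (-0.000002)/(0.012489) = 0.918224

0.9182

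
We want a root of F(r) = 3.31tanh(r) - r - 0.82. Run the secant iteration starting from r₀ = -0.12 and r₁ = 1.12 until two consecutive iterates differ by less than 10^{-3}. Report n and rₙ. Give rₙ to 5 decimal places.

F(-0.12) = -1.0953044, F(1.12) = 0.7330531
r₂ = 1.1200000 − 0.7330531·(1.2400000)/(1.8283575) = 0.6228402;  |Δ| = 0.4971598
F(0.6228402) = 0.3879289
r₃ = 0.6228402 − 0.3879289·(-0.4971598)/(-0.3451242) = 0.0640193;  |Δ| = 0.5588209
F(0.0640193) = -0.6724045
r₄ = 0.0640193 − (-0.6724045)·(-0.5588209)/(-1.0603334) = 0.4183924;  |Δ| = 0.3543732
F(0.4183924) = 0.0709618
r₅ = 0.4183924 − 0.0709618·(0.3543732)/(0.7433663) = 0.3845640;  |Δ| = 0.0338285
F(0.3845640) = 0.0090953
r₆ = 0.3845640 − 0.0090953·(-0.0338285)/(-0.0618664) = 0.3795907;  |Δ| = 0.0049733
F(0.3795907) = -0.0002058
r₇ = 0.3795907 − (-0.0002058)·(-0.0049733)/(-0.0093011) = 0.3797007;  |Δ| = 0.0001100
|r₇ − r₆| = 0.0001100 < 10^{-3}

n = 7, rₙ = 0.37970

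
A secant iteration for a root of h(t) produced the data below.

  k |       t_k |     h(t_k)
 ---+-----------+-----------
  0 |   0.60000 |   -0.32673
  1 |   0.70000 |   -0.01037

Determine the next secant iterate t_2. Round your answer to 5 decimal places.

t_2 = 0.70000 − (-0.01037)·(0.70000 − 0.60000) / (-0.01037 − (-0.32673))
   = 0.70000 − (-0.0010370)/(0.3163600) = 0.7032779

0.70328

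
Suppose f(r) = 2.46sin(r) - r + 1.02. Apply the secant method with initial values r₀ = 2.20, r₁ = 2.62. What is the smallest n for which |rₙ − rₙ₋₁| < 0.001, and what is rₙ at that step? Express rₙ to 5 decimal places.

f(2.20) = 0.8089012, f(2.62) = -0.3742764
r₂ = 2.6200000 − (-0.3742764)·(0.4200000)/(-1.1831775) = 2.4871408;  |Δ| = 0.1328592
f(2.4871408) = 0.0303215
r₃ = 2.4871408 − 0.0303215·(-0.1328592)/(0.4045978) = 2.4970975;  |Δ| = 0.0099568
f(2.4970975) = 0.0008580
r₄ = 2.4970975 − 0.0008580·(0.0099568)/(-0.0294635) = 2.4973875;  |Δ| = 0.0002899
|r₄ − r₃| = 0.0002899 < 0.001

n = 4, rₙ = 2.49739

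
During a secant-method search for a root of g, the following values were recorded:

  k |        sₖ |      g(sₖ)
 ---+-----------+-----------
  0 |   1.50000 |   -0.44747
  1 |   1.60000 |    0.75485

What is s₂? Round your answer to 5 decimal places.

s₂ = 1.60000 − 0.75485·(1.60000 − 1.50000) / (0.75485 − (-0.44747))
   = 1.60000 − (0.0754850)/(1.2023200) = 1.5372172

1.53722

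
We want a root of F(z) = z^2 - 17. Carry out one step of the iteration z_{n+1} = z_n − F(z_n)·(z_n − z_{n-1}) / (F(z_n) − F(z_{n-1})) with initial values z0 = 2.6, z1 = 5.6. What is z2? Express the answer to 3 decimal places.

F(2.6) = -10.24000, F(5.6) = 14.36000
z2 = 5.60000 − 14.36000·(5.60000 − 2.60000) / (14.36000 − (-10.24000)) = 5.60000 − (43.08000)/(24.60000) = 3.84878

3.849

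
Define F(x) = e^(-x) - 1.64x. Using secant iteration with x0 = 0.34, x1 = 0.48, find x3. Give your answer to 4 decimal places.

F(0.34) = 0.154170, F(0.48) = -0.168417
x2 = 0.480000 − (-0.168417)·(0.480000 − 0.340000) / (-0.168417 − 0.154170) = 0.480000 − (-0.023578)/(-0.322587) = 0.406909
F(0.406909) = -0.001625
x3 = 0.406909 − (-0.001625)·(0.406909 − 0.480000) / (-0.001625 − (-0.168417)) = 0.406909 − (0.000119)/(0.166791) = 0.406196

0.4062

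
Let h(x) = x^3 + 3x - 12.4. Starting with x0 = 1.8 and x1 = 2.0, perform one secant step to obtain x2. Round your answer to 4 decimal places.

h(1.8) = -1.168000, h(2.0) = 1.600000
x2 = 2.000000 − 1.600000·(2.000000 − 1.800000) / (1.600000 − (-1.168000)) = 2.000000 − (0.320000)/(2.768000) = 1.884393

1.8844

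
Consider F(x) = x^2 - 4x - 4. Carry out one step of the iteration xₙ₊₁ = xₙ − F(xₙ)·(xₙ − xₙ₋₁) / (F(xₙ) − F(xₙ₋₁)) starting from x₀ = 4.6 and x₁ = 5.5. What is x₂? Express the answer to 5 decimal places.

F(4.6) = -1.2400000, F(5.5) = 4.2500000
x₂ = 5.5000000 − 4.2500000·(5.5000000 − 4.6000000) / (4.2500000 − (-1.2400000)) = 5.5000000 − (3.8250000)/(5.4900000) = 4.8032787

4.80328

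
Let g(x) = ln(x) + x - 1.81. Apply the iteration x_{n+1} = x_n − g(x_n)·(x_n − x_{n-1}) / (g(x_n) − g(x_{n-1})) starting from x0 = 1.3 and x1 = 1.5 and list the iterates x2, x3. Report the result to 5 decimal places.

g(1.3) = -0.2476357, g(1.5) = 0.0954651
x2 = 1.5000000 − 0.0954651·(1.5000000 − 1.3000000) / (0.0954651 − (-0.2476357)) = 1.5000000 − (0.0190930)/(0.3431008) = 1.4443516
g(1.4443516) = 0.0020121
x3 = 1.4443516 − 0.0020121·(1.4443516 − 1.5000000) / (0.0020121 − 0.0954651) = 1.4443516 − (-0.0001120)/(-0.0934530) = 1.4431535

1.44435, 1.44315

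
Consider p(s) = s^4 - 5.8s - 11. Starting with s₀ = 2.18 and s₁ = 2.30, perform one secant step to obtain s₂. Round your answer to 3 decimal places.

2.207

p(2.18) = -1.05869, p(2.30) = 3.64410
s₂ = 2.30000 − 3.64410·(2.30000 − 2.18000) / (3.64410 − (-1.05869)) = 2.30000 − (0.43729)/(4.70279) = 2.20701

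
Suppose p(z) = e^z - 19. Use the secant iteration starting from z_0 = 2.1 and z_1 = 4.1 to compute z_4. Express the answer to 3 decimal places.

2.995

p(2.1) = -10.83383, p(4.1) = 41.34029
z_2 = 4.10000 − 41.34029·(4.10000 − 2.10000) / (41.34029 − (-10.83383)) = 4.10000 − (82.68058)/(52.17412) = 2.51530
p(2.51530) = -6.62974
z_3 = 2.51530 − (-6.62974)·(2.51530 − 4.10000) / (-6.62974 − 41.34029) = 2.51530 − (10.50618)/(-47.97003) = 2.73431
p(2.73431) = -3.60087
z_4 = 2.73431 − (-3.60087)·(2.73431 − 2.51530) / (-3.60087 − (-6.62974)) = 2.73431 − (-0.78865)/(3.02887) = 2.99469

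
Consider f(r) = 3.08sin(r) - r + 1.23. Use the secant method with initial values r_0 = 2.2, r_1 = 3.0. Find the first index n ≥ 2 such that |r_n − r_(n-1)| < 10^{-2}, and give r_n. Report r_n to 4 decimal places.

f(2.2) = 1.520169, f(3.0) = -1.335350
r_2 = 3.000000 − (-1.335350)·(0.800000)/(-2.855519) = 2.625889;  |Δ| = 0.374111
f(2.625889) = 0.123003
r_3 = 2.625889 − 0.123003·(-0.374111)/(1.458353) = 2.657443;  |Δ| = 0.031554
f(2.657443) = 0.006160
r_4 = 2.657443 − 0.006160·(0.031554)/(-0.116843) = 2.659107;  |Δ| = 0.001664
|r_4 − r_3| = 0.001664 < 10^{-2}

n = 4, r_n = 2.6591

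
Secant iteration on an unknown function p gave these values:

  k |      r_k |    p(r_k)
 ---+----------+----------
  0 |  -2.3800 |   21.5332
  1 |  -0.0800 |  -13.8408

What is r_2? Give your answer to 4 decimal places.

-0.9799

r_2 = -0.0800 − (-13.8408)·(-0.0800 − (-2.3800)) / (-13.8408 − 21.5332)
   = -0.0800 − (-31.833840)/(-35.374000) = -0.979922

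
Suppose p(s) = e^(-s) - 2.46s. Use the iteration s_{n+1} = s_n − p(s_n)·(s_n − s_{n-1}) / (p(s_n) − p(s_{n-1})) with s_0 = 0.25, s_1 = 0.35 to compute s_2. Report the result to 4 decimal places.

p(0.25) = 0.163801, p(0.35) = -0.156312
s_2 = 0.350000 − (-0.156312)·(0.350000 − 0.250000) / (-0.156312 − 0.163801) = 0.350000 − (-0.015631)/(-0.320113) = 0.301170

0.3012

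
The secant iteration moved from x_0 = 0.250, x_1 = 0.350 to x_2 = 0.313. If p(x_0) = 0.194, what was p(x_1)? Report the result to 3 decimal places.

The secant line through (0.250, 0.194) and (0.350, p(x_1)) crosses zero at x_2 = 0.313.
So (0.250, 0.194), (0.350, p(x_1)), (0.313, 0) are collinear:
p(x_1) = 0.194 · (0.350 − 0.313) / (0.250 − 0.313) = 0.194 · (0.03700)/(-0.06300) = -0.11394

-0.114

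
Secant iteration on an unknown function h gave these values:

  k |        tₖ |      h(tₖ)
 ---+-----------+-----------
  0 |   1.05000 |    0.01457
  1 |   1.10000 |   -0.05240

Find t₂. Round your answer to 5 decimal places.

t₂ = 1.10000 − (-0.05240)·(1.10000 − 1.05000) / (-0.05240 − 0.01457)
   = 1.10000 − (-0.0026200)/(-0.0669700) = 1.0608780

1.06088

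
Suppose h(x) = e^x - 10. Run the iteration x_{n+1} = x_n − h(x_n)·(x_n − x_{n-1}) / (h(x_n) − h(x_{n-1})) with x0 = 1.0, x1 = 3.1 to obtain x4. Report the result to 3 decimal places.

2.358

h(1.0) = -7.28172, h(3.1) = 12.19795
x2 = 3.10000 − 12.19795·(3.10000 − 1.00000) / (12.19795 − (-7.28172)) = 3.10000 − (25.61570)/(19.47967) = 1.78500
h(1.78500) = -4.04040
x3 = 1.78500 − (-4.04040)·(1.78500 − 3.10000) / (-4.04040 − 12.19795) = 1.78500 − (5.31311)/(-16.23835) = 2.11220
h(2.11220) = -1.73360
x4 = 2.11220 − (-1.73360)·(2.11220 − 1.78500) / (-1.73360 − (-4.04040)) = 2.11220 − (-0.56723)/(2.30680) = 2.35809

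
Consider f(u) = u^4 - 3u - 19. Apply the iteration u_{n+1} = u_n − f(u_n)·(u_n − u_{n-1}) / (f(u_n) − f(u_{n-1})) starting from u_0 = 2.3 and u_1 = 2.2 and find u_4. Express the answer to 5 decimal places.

2.25284

f(2.3) = 2.0841000, f(2.2) = -2.1744000
u_2 = 2.2000000 − (-2.1744000)·(2.2000000 − 2.3000000) / (-2.1744000 − 2.0841000) = 2.2000000 − (0.2174400)/(-4.2585000) = 2.2510602
f(2.2510602) = -0.0759335
u_3 = 2.2510602 − (-0.0759335)·(2.2510602 − 2.2000000) / (-0.0759335 − (-2.1744000)) = 2.2510602 − (-0.0038772)/(2.0984665) = 2.2529079
f(2.2529079) = 0.0029290
u_4 = 2.2529079 − 0.0029290·(2.2529079 − 2.2510602) / (0.0029290 − (-0.0759335)) = 2.2529079 − (0.0000054)/(0.0788625) = 2.2528392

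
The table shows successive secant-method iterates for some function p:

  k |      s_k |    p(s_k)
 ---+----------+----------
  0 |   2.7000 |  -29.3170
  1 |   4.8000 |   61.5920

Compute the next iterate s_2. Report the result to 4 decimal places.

3.3772

s_2 = 4.8000 − 61.5920·(4.8000 − 2.7000) / (61.5920 − (-29.3170))
   = 4.8000 − (129.343200)/(90.909000) = 3.377223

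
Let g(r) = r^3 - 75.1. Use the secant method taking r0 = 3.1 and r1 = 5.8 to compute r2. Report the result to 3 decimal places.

g(3.1) = -45.30900, g(5.8) = 120.01200
r2 = 5.80000 − 120.01200·(5.80000 − 3.10000) / (120.01200 − (-45.30900)) = 5.80000 − (324.03240)/(165.32100) = 3.83998

3.840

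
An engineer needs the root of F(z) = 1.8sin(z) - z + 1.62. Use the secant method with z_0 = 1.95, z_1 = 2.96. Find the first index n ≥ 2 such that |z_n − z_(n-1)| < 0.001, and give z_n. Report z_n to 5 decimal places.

n = 5, z_n = 2.57943

F(1.95) = 1.3421275, F(2.96) = -1.0149267
z_2 = 2.9600000 − (-1.0149267)·(1.0100000)/(-2.3570542) = 2.5251029;  |Δ| = 0.4348971
F(2.5251029) = 0.1356115
z_3 = 2.5251029 − 0.1356115·(-0.4348971)/(1.1505382) = 2.5763633;  |Δ| = 0.0512604
F(2.5763633) = 0.0077338
z_4 = 2.5763633 − 0.0077338·(0.0512604)/(-0.1278776) = 2.5794634;  |Δ| = 0.0031001
F(2.5794634) = -0.0000833
z_5 = 2.5794634 − (-0.0000833)·(0.0031001)/(-0.0078171) = 2.5794304;  |Δ| = 0.0000330
|z_5 − z_4| = 0.0000330 < 0.001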